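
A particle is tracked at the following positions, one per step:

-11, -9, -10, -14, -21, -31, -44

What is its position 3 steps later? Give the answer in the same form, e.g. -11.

-101

Taking differences between consecutive positions: +2, -1, -4, -7, -10, -13. These grow by -3 each step.
step 7: -44 − 16 → -60
step 8: -60 − 19 → -79
step 9: -79 − 22 → -101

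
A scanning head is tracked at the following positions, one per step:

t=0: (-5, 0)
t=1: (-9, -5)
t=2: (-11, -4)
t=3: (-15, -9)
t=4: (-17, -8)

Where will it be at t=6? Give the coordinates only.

The moves between consecutive positions are (-4, -5), (-2, +1), (-4, -5), (-2, +1); they repeat the 2-cycle [(-4, -5), (-2, +1)].
step 5: apply (-4, -5) → (-21, -13)
step 6: apply (-2, +1) → (-23, -12)

(-23, -12)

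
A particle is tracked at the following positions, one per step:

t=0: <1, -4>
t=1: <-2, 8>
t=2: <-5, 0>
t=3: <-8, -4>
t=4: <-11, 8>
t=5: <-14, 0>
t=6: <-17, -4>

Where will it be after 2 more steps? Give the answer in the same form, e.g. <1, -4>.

<-23, 0>

First: linear, -3 per step → -23 at step 8.
Second: cycles through -4, 8, 0 every 3 steps. Step 8 lands at position 2 of the cycle → 0.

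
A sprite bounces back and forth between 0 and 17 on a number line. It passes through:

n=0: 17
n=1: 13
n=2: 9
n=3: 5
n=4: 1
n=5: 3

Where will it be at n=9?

15

The value reflects between 0 and 17, moving 4 per step.
  step 6: 3 → 7
  step 7: 7 → 11
  step 8: 11 → 15
  step 9: 15 → 15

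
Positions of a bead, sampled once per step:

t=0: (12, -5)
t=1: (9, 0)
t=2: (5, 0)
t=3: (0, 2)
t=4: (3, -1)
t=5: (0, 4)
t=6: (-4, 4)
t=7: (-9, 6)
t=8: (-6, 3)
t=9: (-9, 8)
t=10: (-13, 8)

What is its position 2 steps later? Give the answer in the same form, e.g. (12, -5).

(-15, 7)

Differencing gives (-3, +5), (-4, +0), (-5, +2), (+3, -3), (-3, +5), (-4, +0), (-5, +2), (+3, -3), (-3, +5), (-4, +0). This is the pattern (-3, +5), (-4, +0), (-5, +2), (+3, -3) repeated.
step 11: apply (-5, +2) → (-18, 10)
step 12: apply (+3, -3) → (-15, 7)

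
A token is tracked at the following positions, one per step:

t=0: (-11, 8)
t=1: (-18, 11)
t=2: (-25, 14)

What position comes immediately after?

The position changes by (-7, +3) every step.
step 3: (-25, 14) + (-7, +3) → (-32, 17)

(-32, 17)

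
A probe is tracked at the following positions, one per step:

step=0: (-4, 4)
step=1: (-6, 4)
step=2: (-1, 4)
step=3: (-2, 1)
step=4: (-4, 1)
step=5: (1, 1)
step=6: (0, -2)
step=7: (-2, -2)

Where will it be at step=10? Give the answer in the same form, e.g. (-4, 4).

(0, -5)

Step-to-step displacements: (-2, +0), (+5, +0), (-1, -3), (-2, +0), (+5, +0), (-1, -3), (-2, +0) — a repeating cycle of length 3.
step 8: apply (+5, +0) → (3, -2)
step 9: apply (-1, -3) → (2, -5)
step 10: apply (-2, +0) → (0, -5)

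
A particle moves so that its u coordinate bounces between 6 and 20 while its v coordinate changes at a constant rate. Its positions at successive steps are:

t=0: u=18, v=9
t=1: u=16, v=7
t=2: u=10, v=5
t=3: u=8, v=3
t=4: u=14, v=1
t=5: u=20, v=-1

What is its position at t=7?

The u coordinate reflects between 6 and 20, moving 6 per step.
  step 6: 20 → 14
  step 7: 14 → 8
The v coordinate changes by -2 each step: at step 7 it is -5.

u=8, v=-5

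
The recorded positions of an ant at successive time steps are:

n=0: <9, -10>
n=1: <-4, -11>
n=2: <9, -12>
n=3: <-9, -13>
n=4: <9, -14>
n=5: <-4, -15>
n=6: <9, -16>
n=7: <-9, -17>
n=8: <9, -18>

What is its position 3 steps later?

<-9, -21>

First: cycles through 9, -4, 9, -9 every 4 steps. Step 11 lands at position 3 of the cycle → -9.
Second: linear, -1 per step → -21 at step 11.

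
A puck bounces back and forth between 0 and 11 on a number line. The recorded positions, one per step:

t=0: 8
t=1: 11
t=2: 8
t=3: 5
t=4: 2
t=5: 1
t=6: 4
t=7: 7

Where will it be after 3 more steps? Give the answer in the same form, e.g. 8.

6

The value travels 3 per step and bounces off the walls at 0 and 11.
  step 8: 7 → 10
  step 9: 10 → 9
  step 10: 9 → 6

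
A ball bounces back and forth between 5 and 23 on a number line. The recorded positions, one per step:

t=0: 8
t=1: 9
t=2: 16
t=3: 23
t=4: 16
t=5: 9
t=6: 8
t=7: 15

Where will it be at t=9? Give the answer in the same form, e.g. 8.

17

The value reflects between 5 and 23, moving 7 per step.
  step 8: 15 → 22
  step 9: 22 → 17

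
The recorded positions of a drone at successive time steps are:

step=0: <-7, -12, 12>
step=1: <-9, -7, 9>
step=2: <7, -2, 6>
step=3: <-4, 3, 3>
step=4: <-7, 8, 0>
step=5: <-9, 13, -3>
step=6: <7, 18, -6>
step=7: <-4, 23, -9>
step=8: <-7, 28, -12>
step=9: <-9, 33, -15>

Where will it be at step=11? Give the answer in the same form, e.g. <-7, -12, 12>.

First: cycles through -7, -9, 7, -4 every 4 steps. Step 11 lands at position 3 of the cycle → -4.
Second: linear, +5 per step → 43 at step 11.
Third: linear, -3 per step → -21 at step 11.

<-4, 43, -21>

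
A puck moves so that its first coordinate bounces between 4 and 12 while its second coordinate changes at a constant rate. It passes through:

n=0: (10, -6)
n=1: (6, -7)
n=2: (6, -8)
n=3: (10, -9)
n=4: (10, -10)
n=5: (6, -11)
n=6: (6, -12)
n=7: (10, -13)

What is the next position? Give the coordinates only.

(10, -14)

The first coordinate reflects between 4 and 12, moving 4 per step.
  step 8: 10 → 10
The second coordinate changes by -1 each step: at step 8 it is -14.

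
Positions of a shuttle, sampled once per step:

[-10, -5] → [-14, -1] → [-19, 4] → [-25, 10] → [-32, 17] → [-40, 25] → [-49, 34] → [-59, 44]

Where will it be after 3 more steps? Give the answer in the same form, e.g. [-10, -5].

Successive displacements: [-4, +4], [-5, +5], [-6, +6], [-7, +7], [-8, +8], [-9, +9], [-10, +10] — each changes by [-1, +1].
step 8: [-59, 44] + [-11, +11] → [-70, 55]
step 9: [-70, 55] + [-12, +12] → [-82, 67]
step 10: [-82, 67] + [-13, +13] → [-95, 80]

[-95, 80]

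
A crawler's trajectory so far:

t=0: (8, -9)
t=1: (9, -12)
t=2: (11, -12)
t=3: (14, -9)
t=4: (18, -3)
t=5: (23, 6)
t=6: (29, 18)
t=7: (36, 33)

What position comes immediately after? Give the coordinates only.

First differences are (+1, -3), (+2, +0), (+3, +3), (+4, +6), (+5, +9), (+6, +12), (+7, +15); their common second difference is (+1, +3) (constant acceleration).
step 8: (36, 33) + (+8, +18) → (44, 51)

(44, 51)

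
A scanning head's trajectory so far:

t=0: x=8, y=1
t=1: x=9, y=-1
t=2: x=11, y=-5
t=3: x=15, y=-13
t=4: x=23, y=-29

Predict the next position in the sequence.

Consecutive displacements (+1, -2), (+2, -4), (+4, -8), (+8, -16) scale by a factor of 2 each step.
step 5: x=23, y=-29 + (+16, -32) → x=39, y=-61

x=39, y=-61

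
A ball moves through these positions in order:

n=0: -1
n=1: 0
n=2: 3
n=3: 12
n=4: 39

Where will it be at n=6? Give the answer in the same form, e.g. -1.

The jumps are +1, +3, +9, +27 — a geometric progression with ratio 3.
step 5: 39 + 81 → 120
step 6: 120 + 243 → 363

363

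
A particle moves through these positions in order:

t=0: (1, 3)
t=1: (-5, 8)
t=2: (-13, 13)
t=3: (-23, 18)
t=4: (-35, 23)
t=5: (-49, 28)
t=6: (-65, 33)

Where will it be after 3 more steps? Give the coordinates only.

(-125, 48)

Taking differences between consecutive positions: (-6, +5), (-8, +5), (-10, +5), (-12, +5), (-14, +5), (-16, +5). These grow by (-2, +0) each step.
step 7: (-65, 33) + (-18, +5) → (-83, 38)
step 8: (-83, 38) + (-20, +5) → (-103, 43)
step 9: (-103, 43) + (-22, +5) → (-125, 48)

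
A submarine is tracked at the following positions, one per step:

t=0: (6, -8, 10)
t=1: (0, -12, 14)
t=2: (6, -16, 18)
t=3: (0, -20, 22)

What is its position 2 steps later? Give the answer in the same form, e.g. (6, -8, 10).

(0, -28, 30)

First: cycles through 6, 0 every 2 steps. Step 5 lands at position 1 of the cycle → 0.
Second: linear, -4 per step → -28 at step 5.
Third: linear, +4 per step → 30 at step 5.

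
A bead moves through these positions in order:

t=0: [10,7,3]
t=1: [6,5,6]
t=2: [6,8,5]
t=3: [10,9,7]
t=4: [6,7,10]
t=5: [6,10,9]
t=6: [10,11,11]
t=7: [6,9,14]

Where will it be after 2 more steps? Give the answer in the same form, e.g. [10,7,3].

Step-to-step displacements: [-4,-2,+3], [+0,+3,-1], [+4,+1,+2], [-4,-2,+3], [+0,+3,-1], [+4,+1,+2], [-4,-2,+3] — a repeating cycle of length 3.
step 8: apply [+0,+3,-1] → [6,12,13]
step 9: apply [+4,+1,+2] → [10,13,15]

[10,13,15]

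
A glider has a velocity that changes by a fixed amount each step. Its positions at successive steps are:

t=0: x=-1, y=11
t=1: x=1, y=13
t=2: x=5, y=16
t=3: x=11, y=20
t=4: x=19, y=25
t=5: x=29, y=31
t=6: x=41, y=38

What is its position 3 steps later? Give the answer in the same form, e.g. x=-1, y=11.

Successive displacements: (+2,+2), (+4,+3), (+6,+4), (+8,+5), (+10,+6), (+12,+7) — each changes by (+2,+1).
step 7: x=41, y=38 + (+14,+8) → x=55, y=46
step 8: x=55, y=46 + (+16,+9) → x=71, y=55
step 9: x=71, y=55 + (+18,+10) → x=89, y=65

x=89, y=65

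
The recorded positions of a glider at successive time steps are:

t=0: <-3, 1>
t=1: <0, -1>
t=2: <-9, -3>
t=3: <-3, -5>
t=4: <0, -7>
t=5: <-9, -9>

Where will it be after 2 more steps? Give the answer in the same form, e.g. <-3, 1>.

The first coordinate repeats the cycle [-3, 0, -9] with period 3; step 7 mod 3 = 1, giving 0.
The second coordinate changes by -2 each step, so at step 7 it is 1 + 7·(-2) = -13.

<0, -13>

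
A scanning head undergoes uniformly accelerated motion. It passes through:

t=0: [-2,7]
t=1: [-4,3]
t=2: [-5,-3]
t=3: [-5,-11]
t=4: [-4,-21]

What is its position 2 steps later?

First differences are [-2,-4], [-1,-6], [+0,-8], [+1,-10]; their common second difference is [+1,-2] (constant acceleration).
step 5: [-4,-21] + [+2,-12] → [-2,-33]
step 6: [-2,-33] + [+3,-14] → [1,-47]

[1,-47]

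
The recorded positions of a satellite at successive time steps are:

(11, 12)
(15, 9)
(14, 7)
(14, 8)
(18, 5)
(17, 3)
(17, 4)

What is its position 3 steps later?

The moves between consecutive positions are (+4, -3), (-1, -2), (+0, +1), (+4, -3), (-1, -2), (+0, +1); they repeat the 3-cycle [(+4, -3), (-1, -2), (+0, +1)].
step 7: apply (+4, -3) → (21, 1)
step 8: apply (-1, -2) → (20, -1)
step 9: apply (+0, +1) → (20, 0)

(20, 0)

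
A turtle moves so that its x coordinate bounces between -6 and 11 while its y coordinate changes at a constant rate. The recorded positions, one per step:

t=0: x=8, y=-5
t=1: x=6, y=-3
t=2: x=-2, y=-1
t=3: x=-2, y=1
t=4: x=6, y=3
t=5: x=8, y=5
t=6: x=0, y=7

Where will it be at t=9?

x=10, y=13

The x coordinate reflects between -6 and 11, moving 8 per step.
  step 7: 0 → -4
  step 8: -4 → 4
  step 9: 4 → 10
The y coordinate changes by +2 each step: at step 9 it is 13.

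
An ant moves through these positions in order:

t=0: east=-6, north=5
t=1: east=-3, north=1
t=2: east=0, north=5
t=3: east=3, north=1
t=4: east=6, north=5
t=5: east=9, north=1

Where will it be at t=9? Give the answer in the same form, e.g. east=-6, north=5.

The east coordinate changes by +3 each step, so at step 9 it is -6 + 9·(3) = 21.
The north coordinate repeats the cycle [5, 1] with period 2; step 9 mod 2 = 1, giving 1.

east=21, north=1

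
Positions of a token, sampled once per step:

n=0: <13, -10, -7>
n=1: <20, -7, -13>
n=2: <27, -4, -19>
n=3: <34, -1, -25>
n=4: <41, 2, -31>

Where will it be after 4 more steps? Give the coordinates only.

<69, 14, -55>

Constant displacement of <+7, +3, -6> per step.
step 5: <41, 2, -31> + <+7, +3, -6> → <48, 5, -37>
step 6: <48, 5, -37> + <+7, +3, -6> → <55, 8, -43>
step 7: <55, 8, -43> + <+7, +3, -6> → <62, 11, -49>
step 8: <62, 11, -49> + <+7, +3, -6> → <69, 14, -55>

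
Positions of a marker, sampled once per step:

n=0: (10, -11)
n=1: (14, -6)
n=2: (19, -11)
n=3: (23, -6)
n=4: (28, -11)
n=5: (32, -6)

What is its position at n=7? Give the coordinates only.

(41, -6)

Differencing gives (+4, +5), (+5, -5), (+4, +5), (+5, -5), (+4, +5). This is the pattern (+4, +5), (+5, -5) repeated.
step 6: apply (+5, -5) → (37, -11)
step 7: apply (+4, +5) → (41, -6)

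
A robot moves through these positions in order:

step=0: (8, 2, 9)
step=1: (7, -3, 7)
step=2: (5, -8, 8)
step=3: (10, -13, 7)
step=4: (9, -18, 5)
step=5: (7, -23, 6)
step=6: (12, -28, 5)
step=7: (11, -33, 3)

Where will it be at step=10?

(13, -48, 1)

The moves between consecutive positions are (-1, -5, -2), (-2, -5, +1), (+5, -5, -1), (-1, -5, -2), (-2, -5, +1), (+5, -5, -1), (-1, -5, -2); they repeat the 3-cycle [(-1, -5, -2), (-2, -5, +1), (+5, -5, -1)].
step 8: apply (-2, -5, +1) → (9, -38, 4)
step 9: apply (+5, -5, -1) → (14, -43, 3)
step 10: apply (-1, -5, -2) → (13, -48, 1)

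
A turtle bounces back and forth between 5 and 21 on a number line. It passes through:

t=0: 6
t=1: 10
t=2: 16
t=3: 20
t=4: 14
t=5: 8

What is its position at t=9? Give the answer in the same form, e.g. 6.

16

The value reflects between 5 and 21, moving 6 per step.
  step 6: 8 → 8
  step 7: 8 → 14
  step 8: 14 → 20
  step 9: 20 → 16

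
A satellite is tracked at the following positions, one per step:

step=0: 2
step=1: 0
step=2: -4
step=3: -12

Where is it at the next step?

-28

Consecutive displacements -2, -4, -8 scale by a factor of 2 each step.
step 4: -12 − 16 → -28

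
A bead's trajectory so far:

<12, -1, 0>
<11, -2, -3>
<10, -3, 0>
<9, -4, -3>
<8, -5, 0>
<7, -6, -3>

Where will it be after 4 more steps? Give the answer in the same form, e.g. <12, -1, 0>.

<3, -10, -3>

First: linear, -1 per step → 3 at step 9.
Second: linear, -1 per step → -10 at step 9.
Third: cycles through 0, -3 every 2 steps. Step 9 lands at position 1 of the cycle → -3.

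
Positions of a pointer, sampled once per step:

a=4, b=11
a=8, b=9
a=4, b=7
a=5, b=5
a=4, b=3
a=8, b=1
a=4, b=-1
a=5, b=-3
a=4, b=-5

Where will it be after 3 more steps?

a=5, b=-11

A: cycles through 4, 8, 4, 5 every 4 steps. Step 11 lands at position 3 of the cycle → 5.
B: linear, -2 per step → -11 at step 11.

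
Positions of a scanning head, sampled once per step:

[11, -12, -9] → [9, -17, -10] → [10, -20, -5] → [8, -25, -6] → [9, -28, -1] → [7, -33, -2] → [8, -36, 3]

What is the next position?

[6, -41, 2]

The moves between consecutive positions are [-2, -5, -1], [+1, -3, +5], [-2, -5, -1], [+1, -3, +5], [-2, -5, -1], [+1, -3, +5]; they repeat the 2-cycle [[-2, -5, -1], [+1, -3, +5]].
step 7: apply [-2, -5, -1] → [6, -41, 2]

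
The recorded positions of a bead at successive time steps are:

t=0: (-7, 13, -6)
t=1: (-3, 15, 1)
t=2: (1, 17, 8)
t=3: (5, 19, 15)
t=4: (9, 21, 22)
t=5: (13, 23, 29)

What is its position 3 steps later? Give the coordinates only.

(25, 29, 50)

Each step adds (+4, +2, +7) to the position.
step 6: (13, 23, 29) + (+4, +2, +7) → (17, 25, 36)
step 7: (17, 25, 36) + (+4, +2, +7) → (21, 27, 43)
step 8: (21, 27, 43) + (+4, +2, +7) → (25, 29, 50)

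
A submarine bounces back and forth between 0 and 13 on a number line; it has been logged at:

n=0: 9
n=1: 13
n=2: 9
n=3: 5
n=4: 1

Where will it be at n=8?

11

The value reflects between 0 and 13, moving 4 per step.
  step 5: 1 → 3
  step 6: 3 → 7
  step 7: 7 → 11
  step 8: 11 → 11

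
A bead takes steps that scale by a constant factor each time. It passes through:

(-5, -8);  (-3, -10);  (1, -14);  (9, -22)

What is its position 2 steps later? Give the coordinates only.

(57, -70)

Step-to-step displacements: (+2, -2), (+4, -4), (+8, -8); each is 2× the previous.
step 4: (9, -22) + (+16, -16) → (25, -38)
step 5: (25, -38) + (+32, -32) → (57, -70)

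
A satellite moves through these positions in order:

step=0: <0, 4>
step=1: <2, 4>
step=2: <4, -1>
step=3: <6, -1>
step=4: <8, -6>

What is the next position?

<10, -6>

The moves between consecutive positions are <+2, +0>, <+2, -5>, <+2, +0>, <+2, -5>; they repeat the 2-cycle [<+2, +0>, <+2, -5>].
step 5: apply <+2, +0> → <10, -6>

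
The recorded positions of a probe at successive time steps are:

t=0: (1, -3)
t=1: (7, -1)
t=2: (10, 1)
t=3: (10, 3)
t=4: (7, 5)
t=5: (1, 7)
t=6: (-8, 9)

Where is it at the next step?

(-20, 11)

Taking differences between consecutive positions: (+6, +2), (+3, +2), (+0, +2), (-3, +2), (-6, +2), (-9, +2). These grow by (-3, +0) each step.
step 7: (-8, 9) + (-12, +2) → (-20, 11)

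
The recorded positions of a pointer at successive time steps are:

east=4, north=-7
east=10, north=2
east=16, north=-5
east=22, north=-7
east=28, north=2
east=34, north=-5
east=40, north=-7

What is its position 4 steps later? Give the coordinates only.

East: linear, +6 per step → 64 at step 10.
North: cycles through -7, 2, -5 every 3 steps. Step 10 lands at position 1 of the cycle → 2.

east=64, north=2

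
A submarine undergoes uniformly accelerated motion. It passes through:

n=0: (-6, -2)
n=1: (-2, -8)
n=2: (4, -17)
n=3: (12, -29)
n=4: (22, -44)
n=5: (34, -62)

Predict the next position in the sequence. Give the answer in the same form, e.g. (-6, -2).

(48, -83)

First differences are (+4, -6), (+6, -9), (+8, -12), (+10, -15), (+12, -18); their common second difference is (+2, -3) (constant acceleration).
step 6: (34, -62) + (+14, -21) → (48, -83)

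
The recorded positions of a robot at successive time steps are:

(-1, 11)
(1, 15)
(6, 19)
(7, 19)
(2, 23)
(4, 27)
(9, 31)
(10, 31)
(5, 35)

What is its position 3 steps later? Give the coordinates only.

(13, 43)

The moves between consecutive positions are (+2, +4), (+5, +4), (+1, +0), (-5, +4), (+2, +4), (+5, +4), (+1, +0), (-5, +4); they repeat the 4-cycle [(+2, +4), (+5, +4), (+1, +0), (-5, +4)].
step 9: apply (+2, +4) → (7, 39)
step 10: apply (+5, +4) → (12, 43)
step 11: apply (+1, +0) → (13, 43)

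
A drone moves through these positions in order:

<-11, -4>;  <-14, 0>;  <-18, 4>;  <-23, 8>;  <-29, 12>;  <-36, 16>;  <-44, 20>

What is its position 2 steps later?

<-63, 28>

First differences are <-3, +4>, <-4, +4>, <-5, +4>, <-6, +4>, <-7, +4>, <-8, +4>; their common second difference is <-1, +0> (constant acceleration).
step 7: <-44, 20> + <-9, +4> → <-53, 24>
step 8: <-53, 24> + <-10, +4> → <-63, 28>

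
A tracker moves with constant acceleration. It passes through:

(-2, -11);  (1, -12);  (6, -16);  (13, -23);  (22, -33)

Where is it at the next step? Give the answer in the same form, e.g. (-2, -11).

First differences are (+3, -1), (+5, -4), (+7, -7), (+9, -10); their common second difference is (+2, -3) (constant acceleration).
step 5: (22, -33) + (+11, -13) → (33, -46)

(33, -46)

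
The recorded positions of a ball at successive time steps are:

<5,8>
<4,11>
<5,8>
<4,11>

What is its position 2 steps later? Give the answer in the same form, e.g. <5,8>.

<4,11>

Consecutive displacements <-1,+3>, <+1,-3>, <-1,+3> scale by a factor of -1 each step.
step 4: <4,11> + <+1,-3> → <5,8>
step 5: <5,8> + <-1,+3> → <4,11>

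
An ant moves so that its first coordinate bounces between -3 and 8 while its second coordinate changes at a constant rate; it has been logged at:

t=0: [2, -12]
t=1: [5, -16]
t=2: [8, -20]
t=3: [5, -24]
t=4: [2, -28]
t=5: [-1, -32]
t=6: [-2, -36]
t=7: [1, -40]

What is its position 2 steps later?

The first coordinate reflects between -3 and 8, moving 3 per step.
  step 8: 1 → 4
  step 9: 4 → 7
The second coordinate changes by -4 each step: at step 9 it is -48.

[7, -48]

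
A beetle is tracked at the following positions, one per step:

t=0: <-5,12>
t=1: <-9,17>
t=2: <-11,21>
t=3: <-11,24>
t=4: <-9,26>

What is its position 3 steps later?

<9,26>

Taking differences between consecutive positions: <-4,+5>, <-2,+4>, <+0,+3>, <+2,+2>. These grow by <+2,-1> each step.
step 5: <-9,26> + <+4,+1> → <-5,27>
step 6: <-5,27> + <+6,+0> → <1,27>
step 7: <1,27> + <+8,-1> → <9,26>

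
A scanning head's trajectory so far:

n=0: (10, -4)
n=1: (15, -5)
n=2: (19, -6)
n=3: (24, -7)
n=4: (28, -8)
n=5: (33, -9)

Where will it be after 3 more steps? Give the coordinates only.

(46, -12)

The moves between consecutive positions are (+5, -1), (+4, -1), (+5, -1), (+4, -1), (+5, -1); they repeat the 2-cycle [(+5, -1), (+4, -1)].
step 6: apply (+4, -1) → (37, -10)
step 7: apply (+5, -1) → (42, -11)
step 8: apply (+4, -1) → (46, -12)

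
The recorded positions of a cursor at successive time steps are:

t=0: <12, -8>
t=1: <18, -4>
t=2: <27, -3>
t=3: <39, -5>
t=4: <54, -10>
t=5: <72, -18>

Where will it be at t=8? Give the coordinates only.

<144, -60>

Successive displacements: <+6, +4>, <+9, +1>, <+12, -2>, <+15, -5>, <+18, -8> — each changes by <+3, -3>.
step 6: <72, -18> + <+21, -11> → <93, -29>
step 7: <93, -29> + <+24, -14> → <117, -43>
step 8: <117, -43> + <+27, -17> → <144, -60>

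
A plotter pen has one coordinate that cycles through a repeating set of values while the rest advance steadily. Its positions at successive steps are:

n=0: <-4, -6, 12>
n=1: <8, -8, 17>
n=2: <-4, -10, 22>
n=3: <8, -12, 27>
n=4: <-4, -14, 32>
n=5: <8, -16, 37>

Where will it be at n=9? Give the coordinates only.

<8, -24, 57>

First: cycles through -4, 8 every 2 steps. Step 9 lands at position 1 of the cycle → 8.
Second: linear, -2 per step → -24 at step 9.
Third: linear, +5 per step → 57 at step 9.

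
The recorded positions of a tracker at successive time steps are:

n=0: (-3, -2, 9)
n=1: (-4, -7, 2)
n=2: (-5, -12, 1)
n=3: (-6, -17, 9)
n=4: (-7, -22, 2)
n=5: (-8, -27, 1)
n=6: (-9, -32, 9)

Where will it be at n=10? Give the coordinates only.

(-13, -52, 2)

First: linear, -1 per step → -13 at step 10.
Second: linear, -5 per step → -52 at step 10.
Third: cycles through 9, 2, 1 every 3 steps. Step 10 lands at position 1 of the cycle → 2.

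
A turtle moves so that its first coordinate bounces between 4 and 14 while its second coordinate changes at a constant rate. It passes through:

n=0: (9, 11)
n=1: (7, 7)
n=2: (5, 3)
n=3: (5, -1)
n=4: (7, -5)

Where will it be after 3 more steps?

The first coordinate reflects between 4 and 14, moving 2 per step.
  step 5: 7 → 9
  step 6: 9 → 11
  step 7: 11 → 13
The second coordinate changes by -4 each step: at step 7 it is -17.

(13, -17)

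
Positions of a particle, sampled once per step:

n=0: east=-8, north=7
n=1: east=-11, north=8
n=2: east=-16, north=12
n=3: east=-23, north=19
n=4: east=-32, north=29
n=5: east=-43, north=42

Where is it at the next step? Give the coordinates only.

Successive displacements: (-3,+1), (-5,+4), (-7,+7), (-9,+10), (-11,+13) — each changes by (-2,+3).
step 6: east=-43, north=42 + (-13,+16) → east=-56, north=58

east=-56, north=58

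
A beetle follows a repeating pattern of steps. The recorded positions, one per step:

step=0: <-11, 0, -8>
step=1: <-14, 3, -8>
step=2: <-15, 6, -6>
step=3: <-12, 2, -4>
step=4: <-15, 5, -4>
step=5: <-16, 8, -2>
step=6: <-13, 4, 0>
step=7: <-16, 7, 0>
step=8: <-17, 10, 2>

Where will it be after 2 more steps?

<-17, 9, 4>

The moves between consecutive positions are <-3, +3, +0>, <-1, +3, +2>, <+3, -4, +2>, <-3, +3, +0>, <-1, +3, +2>, <+3, -4, +2>, <-3, +3, +0>, <-1, +3, +2>; they repeat the 3-cycle [<-3, +3, +0>, <-1, +3, +2>, <+3, -4, +2>].
step 9: apply <+3, -4, +2> → <-14, 6, 4>
step 10: apply <-3, +3, +0> → <-17, 9, 4>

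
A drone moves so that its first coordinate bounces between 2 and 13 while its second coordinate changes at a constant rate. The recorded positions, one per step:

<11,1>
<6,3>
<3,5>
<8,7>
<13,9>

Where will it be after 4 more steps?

The first coordinate reflects between 2 and 13, moving 5 per step.
  step 5: 13 → 8
  step 6: 8 → 3
  step 7: 3 → 6
  step 8: 6 → 11
The second coordinate changes by +2 each step: at step 8 it is 17.

<11,17>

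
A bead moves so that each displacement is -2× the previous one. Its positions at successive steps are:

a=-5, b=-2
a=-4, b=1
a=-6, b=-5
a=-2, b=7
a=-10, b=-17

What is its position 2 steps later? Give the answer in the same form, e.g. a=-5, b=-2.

Consecutive displacements (+1, +3), (-2, -6), (+4, +12), (-8, -24) scale by a factor of -2 each step.
step 5: a=-10, b=-17 + (+16, +48) → a=6, b=31
step 6: a=6, b=31 + (-32, -96) → a=-26, b=-65

a=-26, b=-65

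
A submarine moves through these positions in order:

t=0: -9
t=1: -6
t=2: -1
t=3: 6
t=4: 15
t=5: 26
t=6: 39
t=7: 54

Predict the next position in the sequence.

71

First differences are +3, +5, +7, +9, +11, +13, +15; their common second difference is +2 (constant acceleration).
step 8: 54 + 17 → 71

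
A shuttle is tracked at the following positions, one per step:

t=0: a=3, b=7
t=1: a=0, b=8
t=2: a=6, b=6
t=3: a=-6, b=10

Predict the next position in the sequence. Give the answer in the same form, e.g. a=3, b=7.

Consecutive displacements (-3,+1), (+6,-2), (-12,+4) scale by a factor of -2 each step.
step 4: a=-6, b=10 + (+24,-8) → a=18, b=2

a=18, b=2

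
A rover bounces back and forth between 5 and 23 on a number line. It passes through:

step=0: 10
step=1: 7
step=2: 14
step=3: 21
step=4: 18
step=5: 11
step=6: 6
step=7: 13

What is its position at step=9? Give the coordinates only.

The value reflects between 5 and 23, moving 7 per step.
  step 8: 13 → 20
  step 9: 20 → 19

19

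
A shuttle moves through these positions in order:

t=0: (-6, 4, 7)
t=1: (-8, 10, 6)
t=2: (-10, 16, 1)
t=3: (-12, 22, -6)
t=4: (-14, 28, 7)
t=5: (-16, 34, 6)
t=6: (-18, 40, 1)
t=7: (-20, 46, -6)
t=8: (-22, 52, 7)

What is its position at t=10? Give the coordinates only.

First: linear, -2 per step → -26 at step 10.
Second: linear, +6 per step → 64 at step 10.
Third: cycles through 7, 6, 1, -6 every 4 steps. Step 10 lands at position 2 of the cycle → 1.

(-26, 64, 1)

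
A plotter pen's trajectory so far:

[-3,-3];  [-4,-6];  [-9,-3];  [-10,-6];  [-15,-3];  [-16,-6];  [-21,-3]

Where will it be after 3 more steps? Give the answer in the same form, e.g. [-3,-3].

[-28,-6]

Step-to-step displacements: [-1,-3], [-5,+3], [-1,-3], [-5,+3], [-1,-3], [-5,+3] — a repeating cycle of length 2.
step 7: apply [-1,-3] → [-22,-6]
step 8: apply [-5,+3] → [-27,-3]
step 9: apply [-1,-3] → [-28,-6]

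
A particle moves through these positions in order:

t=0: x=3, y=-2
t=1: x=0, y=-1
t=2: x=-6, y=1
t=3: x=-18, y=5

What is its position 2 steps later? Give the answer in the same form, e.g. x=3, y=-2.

x=-90, y=29

The jumps are (-3,+1), (-6,+2), (-12,+4) — a geometric progression with ratio 2.
step 4: x=-18, y=5 + (-24,+8) → x=-42, y=13
step 5: x=-42, y=13 + (-48,+16) → x=-90, y=29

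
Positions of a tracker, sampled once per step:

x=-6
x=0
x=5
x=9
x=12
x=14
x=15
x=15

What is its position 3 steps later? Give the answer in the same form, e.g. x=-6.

x=9

First differences are +6, +5, +4, +3, +2, +1, +0; their common second difference is -1 (constant acceleration).
step 8: 15 − 1 → x=14
step 9: 14 − 2 → x=12
step 10: 12 − 3 → x=9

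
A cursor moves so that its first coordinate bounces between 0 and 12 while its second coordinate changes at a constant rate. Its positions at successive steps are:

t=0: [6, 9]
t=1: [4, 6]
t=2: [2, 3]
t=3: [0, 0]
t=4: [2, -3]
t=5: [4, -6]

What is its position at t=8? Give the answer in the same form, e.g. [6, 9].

The first coordinate travels 2 per step and bounces off the walls at 0 and 12.
  step 6: 4 → 6
  step 7: 6 → 8
  step 8: 8 → 10
The second coordinate changes by -3 each step: at step 8 it is -15.

[10, -15]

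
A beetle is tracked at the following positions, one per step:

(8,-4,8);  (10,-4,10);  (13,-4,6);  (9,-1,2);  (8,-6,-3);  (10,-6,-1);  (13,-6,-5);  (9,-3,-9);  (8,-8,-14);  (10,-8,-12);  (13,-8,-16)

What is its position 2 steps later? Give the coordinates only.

(8,-10,-25)

The moves between consecutive positions are (+2,+0,+2), (+3,+0,-4), (-4,+3,-4), (-1,-5,-5), (+2,+0,+2), (+3,+0,-4), (-4,+3,-4), (-1,-5,-5), (+2,+0,+2), (+3,+0,-4); they repeat the 4-cycle [(+2,+0,+2), (+3,+0,-4), (-4,+3,-4), (-1,-5,-5)].
step 11: apply (-4,+3,-4) → (9,-5,-20)
step 12: apply (-1,-5,-5) → (8,-10,-25)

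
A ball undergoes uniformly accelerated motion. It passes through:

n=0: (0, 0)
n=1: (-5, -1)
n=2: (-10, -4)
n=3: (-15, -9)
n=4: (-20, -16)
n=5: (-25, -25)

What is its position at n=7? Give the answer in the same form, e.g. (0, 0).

Successive displacements: (-5, -1), (-5, -3), (-5, -5), (-5, -7), (-5, -9) — each changes by (+0, -2).
step 6: (-25, -25) + (-5, -11) → (-30, -36)
step 7: (-30, -36) + (-5, -13) → (-35, -49)

(-35, -49)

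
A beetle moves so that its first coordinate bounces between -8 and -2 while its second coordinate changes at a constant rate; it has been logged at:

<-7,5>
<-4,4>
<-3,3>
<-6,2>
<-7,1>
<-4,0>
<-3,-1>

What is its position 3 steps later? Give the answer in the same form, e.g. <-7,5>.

<-4,-4>

The first coordinate travels 3 per step and bounces off the walls at -8 and -2.
  step 7: -3 → -6
  step 8: -6 → -7
  step 9: -7 → -4
The second coordinate changes by -1 each step: at step 9 it is -4.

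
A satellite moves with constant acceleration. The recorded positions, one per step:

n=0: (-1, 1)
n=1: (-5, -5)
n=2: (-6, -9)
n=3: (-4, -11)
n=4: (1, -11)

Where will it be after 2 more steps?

First differences are (-4, -6), (-1, -4), (+2, -2), (+5, +0); their common second difference is (+3, +2) (constant acceleration).
step 5: (1, -11) + (+8, +2) → (9, -9)
step 6: (9, -9) + (+11, +4) → (20, -5)

(20, -5)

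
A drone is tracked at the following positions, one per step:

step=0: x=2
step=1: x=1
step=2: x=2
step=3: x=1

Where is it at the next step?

x=2

Consecutive displacements -1, +1, -1 scale by a factor of -1 each step.
step 4: 1 + 1 → x=2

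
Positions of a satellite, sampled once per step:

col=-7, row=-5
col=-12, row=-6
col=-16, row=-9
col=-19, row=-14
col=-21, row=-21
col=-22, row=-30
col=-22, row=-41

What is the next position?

col=-21, row=-54

First differences are (-5,-1), (-4,-3), (-3,-5), (-2,-7), (-1,-9), (+0,-11); their common second difference is (+1,-2) (constant acceleration).
step 7: col=-22, row=-41 + (+1,-13) → col=-21, row=-54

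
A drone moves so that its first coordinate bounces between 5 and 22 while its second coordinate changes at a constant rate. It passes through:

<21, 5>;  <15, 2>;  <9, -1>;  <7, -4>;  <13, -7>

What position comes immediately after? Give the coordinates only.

The first coordinate reflects between 5 and 22, moving 6 per step.
  step 5: 13 → 19
The second coordinate changes by -3 each step: at step 5 it is -10.

<19, -10>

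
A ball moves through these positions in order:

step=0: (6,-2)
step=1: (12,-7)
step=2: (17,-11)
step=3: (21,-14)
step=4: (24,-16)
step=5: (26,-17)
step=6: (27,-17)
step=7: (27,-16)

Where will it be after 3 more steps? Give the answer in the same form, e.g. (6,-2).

Taking differences between consecutive positions: (+6,-5), (+5,-4), (+4,-3), (+3,-2), (+2,-1), (+1,+0), (+0,+1). These grow by (-1,+1) each step.
step 8: (27,-16) + (-1,+2) → (26,-14)
step 9: (26,-14) + (-2,+3) → (24,-11)
step 10: (24,-11) + (-3,+4) → (21,-7)

(21,-7)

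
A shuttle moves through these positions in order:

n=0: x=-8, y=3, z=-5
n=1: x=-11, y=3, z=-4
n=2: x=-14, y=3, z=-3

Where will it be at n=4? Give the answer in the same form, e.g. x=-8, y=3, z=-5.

x=-20, y=3, z=-1

Constant displacement of (-3, +0, +1) per step.
step 3: x=-14, y=3, z=-3 + (-3, +0, +1) → x=-17, y=3, z=-2
step 4: x=-17, y=3, z=-2 + (-3, +0, +1) → x=-20, y=3, z=-1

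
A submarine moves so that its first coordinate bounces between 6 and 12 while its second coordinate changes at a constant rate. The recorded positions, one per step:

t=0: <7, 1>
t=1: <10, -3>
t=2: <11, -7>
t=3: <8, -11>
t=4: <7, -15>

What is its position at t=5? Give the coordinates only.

The first coordinate reflects between 6 and 12, moving 3 per step.
  step 5: 7 → 10
The second coordinate changes by -4 each step: at step 5 it is -19.

<10, -19>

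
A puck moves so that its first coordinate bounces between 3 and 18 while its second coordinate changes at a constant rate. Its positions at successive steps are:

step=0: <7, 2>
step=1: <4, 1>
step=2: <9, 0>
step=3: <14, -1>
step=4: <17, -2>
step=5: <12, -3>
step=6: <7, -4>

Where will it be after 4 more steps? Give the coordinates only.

The first coordinate travels 5 per step and bounces off the walls at 3 and 18.
  step 7: 7 → 4
  step 8: 4 → 9
  step 9: 9 → 14
  step 10: 14 → 17
The second coordinate changes by -1 each step: at step 10 it is -8.

<17, -8>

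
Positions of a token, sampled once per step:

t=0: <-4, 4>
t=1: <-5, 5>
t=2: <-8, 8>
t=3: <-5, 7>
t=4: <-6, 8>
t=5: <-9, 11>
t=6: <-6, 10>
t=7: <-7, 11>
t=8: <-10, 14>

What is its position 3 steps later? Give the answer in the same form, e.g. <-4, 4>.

<-11, 17>

Differencing gives <-1, +1>, <-3, +3>, <+3, -1>, <-1, +1>, <-3, +3>, <+3, -1>, <-1, +1>, <-3, +3>. This is the pattern <-1, +1>, <-3, +3>, <+3, -1> repeated.
step 9: apply <+3, -1> → <-7, 13>
step 10: apply <-1, +1> → <-8, 14>
step 11: apply <-3, +3> → <-11, 17>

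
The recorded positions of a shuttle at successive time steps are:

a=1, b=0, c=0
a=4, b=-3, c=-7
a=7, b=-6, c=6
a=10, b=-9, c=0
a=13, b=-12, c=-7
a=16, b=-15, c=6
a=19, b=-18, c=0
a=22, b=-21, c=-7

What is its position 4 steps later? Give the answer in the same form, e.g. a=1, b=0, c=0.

a=34, b=-33, c=6

A: linear, +3 per step → 34 at step 11.
B: linear, -3 per step → -33 at step 11.
C: cycles through 0, -7, 6 every 3 steps. Step 11 lands at position 2 of the cycle → 6.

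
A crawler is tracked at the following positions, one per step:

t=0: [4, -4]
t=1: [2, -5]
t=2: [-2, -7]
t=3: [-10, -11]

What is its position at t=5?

Step-to-step displacements: [-2, -1], [-4, -2], [-8, -4]; each is 2× the previous.
step 4: [-10, -11] + [-16, -8] → [-26, -19]
step 5: [-26, -19] + [-32, -16] → [-58, -35]

[-58, -35]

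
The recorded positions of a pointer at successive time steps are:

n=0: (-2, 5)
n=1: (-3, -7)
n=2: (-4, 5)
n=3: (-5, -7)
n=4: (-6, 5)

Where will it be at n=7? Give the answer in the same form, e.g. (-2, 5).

(-9, -7)

The first coordinate changes by -1 each step, so at step 7 it is -2 + 7·(-1) = -9.
The second coordinate repeats the cycle [5, -7] with period 2; step 7 mod 2 = 1, giving -7.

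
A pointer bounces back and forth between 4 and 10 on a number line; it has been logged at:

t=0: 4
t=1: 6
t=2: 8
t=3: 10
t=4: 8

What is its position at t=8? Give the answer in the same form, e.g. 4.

The value reflects between 4 and 10, moving 2 per step.
  step 5: 8 → 6
  step 6: 6 → 4
  step 7: 4 → 6
  step 8: 6 → 8

8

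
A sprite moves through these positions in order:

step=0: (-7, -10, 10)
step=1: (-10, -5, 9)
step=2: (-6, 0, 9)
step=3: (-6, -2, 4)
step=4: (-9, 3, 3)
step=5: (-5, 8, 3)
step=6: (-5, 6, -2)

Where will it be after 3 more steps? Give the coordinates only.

(-4, 14, -8)

The moves between consecutive positions are (-3, +5, -1), (+4, +5, +0), (+0, -2, -5), (-3, +5, -1), (+4, +5, +0), (+0, -2, -5); they repeat the 3-cycle [(-3, +5, -1), (+4, +5, +0), (+0, -2, -5)].
step 7: apply (-3, +5, -1) → (-8, 11, -3)
step 8: apply (+4, +5, +0) → (-4, 16, -3)
step 9: apply (+0, -2, -5) → (-4, 14, -8)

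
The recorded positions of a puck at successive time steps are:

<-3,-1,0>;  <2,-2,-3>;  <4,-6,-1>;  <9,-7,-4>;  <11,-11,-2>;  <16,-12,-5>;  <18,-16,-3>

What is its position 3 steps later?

The moves between consecutive positions are <+5,-1,-3>, <+2,-4,+2>, <+5,-1,-3>, <+2,-4,+2>, <+5,-1,-3>, <+2,-4,+2>; they repeat the 2-cycle [<+5,-1,-3>, <+2,-4,+2>].
step 7: apply <+5,-1,-3> → <23,-17,-6>
step 8: apply <+2,-4,+2> → <25,-21,-4>
step 9: apply <+5,-1,-3> → <30,-22,-7>

<30,-22,-7>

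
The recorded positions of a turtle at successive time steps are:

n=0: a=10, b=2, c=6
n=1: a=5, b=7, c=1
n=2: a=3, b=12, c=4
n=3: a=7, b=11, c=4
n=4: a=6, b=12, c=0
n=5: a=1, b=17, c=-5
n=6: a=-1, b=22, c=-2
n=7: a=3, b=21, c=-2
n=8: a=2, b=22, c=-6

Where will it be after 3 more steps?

a=-1, b=31, c=-8

The moves between consecutive positions are (-5, +5, -5), (-2, +5, +3), (+4, -1, +0), (-1, +1, -4), (-5, +5, -5), (-2, +5, +3), (+4, -1, +0), (-1, +1, -4); they repeat the 4-cycle [(-5, +5, -5), (-2, +5, +3), (+4, -1, +0), (-1, +1, -4)].
step 9: apply (-5, +5, -5) → a=-3, b=27, c=-11
step 10: apply (-2, +5, +3) → a=-5, b=32, c=-8
step 11: apply (+4, -1, +0) → a=-1, b=31, c=-8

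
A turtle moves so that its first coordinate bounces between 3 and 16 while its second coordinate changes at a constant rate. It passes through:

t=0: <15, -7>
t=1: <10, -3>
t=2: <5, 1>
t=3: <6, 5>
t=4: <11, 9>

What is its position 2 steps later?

<11, 17>

The first coordinate travels 5 per step and bounces off the walls at 3 and 16.
  step 5: 11 → 16
  step 6: 16 → 11
The second coordinate changes by +4 each step: at step 6 it is 17.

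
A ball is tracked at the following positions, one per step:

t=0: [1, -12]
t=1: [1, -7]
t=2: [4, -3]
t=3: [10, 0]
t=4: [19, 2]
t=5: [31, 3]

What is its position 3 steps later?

Successive displacements: [+0, +5], [+3, +4], [+6, +3], [+9, +2], [+12, +1] — each changes by [+3, -1].
step 6: [31, 3] + [+15, +0] → [46, 3]
step 7: [46, 3] + [+18, -1] → [64, 2]
step 8: [64, 2] + [+21, -2] → [85, 0]

[85, 0]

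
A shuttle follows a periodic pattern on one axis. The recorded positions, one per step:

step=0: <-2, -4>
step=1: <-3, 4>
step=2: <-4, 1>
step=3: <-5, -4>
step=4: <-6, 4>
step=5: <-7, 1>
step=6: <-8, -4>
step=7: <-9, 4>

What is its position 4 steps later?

First: linear, -1 per step → -13 at step 11.
Second: cycles through -4, 4, 1 every 3 steps. Step 11 lands at position 2 of the cycle → 1.

<-13, 1>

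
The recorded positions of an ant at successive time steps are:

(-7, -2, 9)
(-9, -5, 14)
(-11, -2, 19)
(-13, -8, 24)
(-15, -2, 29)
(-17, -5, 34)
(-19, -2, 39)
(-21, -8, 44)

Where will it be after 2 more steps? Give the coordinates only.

First: linear, -2 per step → -25 at step 9.
Second: cycles through -2, -5, -2, -8 every 4 steps. Step 9 lands at position 1 of the cycle → -5.
Third: linear, +5 per step → 54 at step 9.

(-25, -5, 54)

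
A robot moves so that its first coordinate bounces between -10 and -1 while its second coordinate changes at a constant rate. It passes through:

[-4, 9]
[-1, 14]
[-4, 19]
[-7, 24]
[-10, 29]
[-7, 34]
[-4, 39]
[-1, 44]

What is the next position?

The first coordinate reflects between -10 and -1, moving 3 per step.
  step 8: -1 → -4
The second coordinate changes by +5 each step: at step 8 it is 49.

[-4, 49]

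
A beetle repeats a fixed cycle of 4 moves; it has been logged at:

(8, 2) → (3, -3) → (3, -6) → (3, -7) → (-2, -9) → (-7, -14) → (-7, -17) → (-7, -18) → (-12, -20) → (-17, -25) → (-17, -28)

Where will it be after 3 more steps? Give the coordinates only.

Differencing gives (-5, -5), (+0, -3), (+0, -1), (-5, -2), (-5, -5), (+0, -3), (+0, -1), (-5, -2), (-5, -5), (+0, -3). This is the pattern (-5, -5), (+0, -3), (+0, -1), (-5, -2) repeated.
step 11: apply (+0, -1) → (-17, -29)
step 12: apply (-5, -2) → (-22, -31)
step 13: apply (-5, -5) → (-27, -36)

(-27, -36)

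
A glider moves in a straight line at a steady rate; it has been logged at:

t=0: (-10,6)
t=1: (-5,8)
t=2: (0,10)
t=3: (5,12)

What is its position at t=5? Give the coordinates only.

(15,16)

The position changes by (+5,+2) every step.
step 4: (5,12) + (+5,+2) → (10,14)
step 5: (10,14) + (+5,+2) → (15,16)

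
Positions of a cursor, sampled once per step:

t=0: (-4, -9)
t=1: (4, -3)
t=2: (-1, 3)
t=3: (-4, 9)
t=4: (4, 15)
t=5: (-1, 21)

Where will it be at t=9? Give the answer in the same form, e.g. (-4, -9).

The first coordinate repeats the cycle [-4, 4, -1] with period 3; step 9 mod 3 = 0, giving -4.
The second coordinate changes by +6 each step, so at step 9 it is -9 + 9·(6) = 45.

(-4, 45)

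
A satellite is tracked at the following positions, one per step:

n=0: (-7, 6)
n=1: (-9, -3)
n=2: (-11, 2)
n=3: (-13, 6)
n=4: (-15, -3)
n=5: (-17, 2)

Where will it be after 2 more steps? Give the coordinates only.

The first coordinate changes by -2 each step, so at step 7 it is -7 + 7·(-2) = -21.
The second coordinate repeats the cycle [6, -3, 2] with period 3; step 7 mod 3 = 1, giving -3.

(-21, -3)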